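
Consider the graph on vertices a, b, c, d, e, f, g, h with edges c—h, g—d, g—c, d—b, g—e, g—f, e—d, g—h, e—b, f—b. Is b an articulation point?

No

Deleting b leaves 2 components (was 2), so b is not a cut vertex.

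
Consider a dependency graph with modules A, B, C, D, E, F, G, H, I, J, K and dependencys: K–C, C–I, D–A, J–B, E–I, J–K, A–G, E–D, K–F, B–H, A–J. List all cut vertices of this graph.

A, B, J, K

Removing A increases the component count from 1 to 2, so A is a cut vertex.
Removing B increases the component count from 1 to 2, so B is a cut vertex.
Removing J increases the component count from 1 to 2, so J is a cut vertex.
Likewise K is a cut vertex.
By contrast removing G leaves 1 component; it is not a cut vertex. No other vertex is a cut vertex either.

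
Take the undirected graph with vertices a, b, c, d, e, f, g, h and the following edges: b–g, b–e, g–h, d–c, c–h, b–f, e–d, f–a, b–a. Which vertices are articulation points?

b

Removing b increases the component count from 1 to 2, so b is a cut vertex.
By contrast removing a leaves 1 component; it is not a cut vertex. No other vertex is a cut vertex either.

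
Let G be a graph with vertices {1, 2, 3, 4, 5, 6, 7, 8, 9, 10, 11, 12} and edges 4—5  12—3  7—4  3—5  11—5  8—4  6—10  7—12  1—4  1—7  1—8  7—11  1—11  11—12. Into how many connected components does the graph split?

4

9 is isolated — a component by itself.
2 is isolated — a component by itself.
Starting from 6 we can reach 6, 10. That is one component of size 2.
Starting from 1 we can reach 1, 3, 4, 5, 7, 8, 11, 12. That is one component of size 8.
Total: 4 components.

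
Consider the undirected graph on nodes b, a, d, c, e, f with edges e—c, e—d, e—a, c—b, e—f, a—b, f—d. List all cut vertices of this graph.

Removing e increases the component count from 1 to 2, so e is a cut vertex.
By contrast removing d leaves 1 component; it is not a cut vertex. No other vertex is a cut vertex either.

e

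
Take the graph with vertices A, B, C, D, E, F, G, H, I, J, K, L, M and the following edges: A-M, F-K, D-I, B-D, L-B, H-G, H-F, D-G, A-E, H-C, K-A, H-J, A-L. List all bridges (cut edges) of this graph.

A-E, A-M, C-H, D-I, H-J

The edges on the cycle H-F-K-A-L-B-D-G-H are not bridges since each lies on that cycle.
But removing I-D disconnects I from D; removing H-J disconnects H from J; removing E-A disconnects E from A; removing M-A disconnects M from A — these are bridges.
In total 5 edges are bridges.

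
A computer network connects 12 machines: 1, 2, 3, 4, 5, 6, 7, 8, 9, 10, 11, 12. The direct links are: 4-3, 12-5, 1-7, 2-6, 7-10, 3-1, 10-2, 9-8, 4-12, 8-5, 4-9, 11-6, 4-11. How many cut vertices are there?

Removing 4 increases the component count from 1 to 2, so 4 is a cut vertex.
By contrast removing 7 leaves 1 component; it is not a cut vertex. No other vertex is a cut vertex either.

1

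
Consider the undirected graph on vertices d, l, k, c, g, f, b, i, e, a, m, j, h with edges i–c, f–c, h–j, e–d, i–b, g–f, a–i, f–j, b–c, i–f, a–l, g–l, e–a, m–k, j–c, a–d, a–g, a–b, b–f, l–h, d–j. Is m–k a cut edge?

Yes

Removing m–k leaves no path between m and k: the component count goes from 2 to 3. So it is a bridge.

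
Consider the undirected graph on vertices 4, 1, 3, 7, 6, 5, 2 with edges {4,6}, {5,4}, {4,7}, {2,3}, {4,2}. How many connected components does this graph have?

2

1 is isolated — a component by itself.
Starting from 2 we can reach 2, 3, 4, 5, 6, 7. That is one component of size 6.
Total: 2 components.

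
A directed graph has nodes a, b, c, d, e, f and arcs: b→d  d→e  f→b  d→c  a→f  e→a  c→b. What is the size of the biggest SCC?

6

{a, b, c, d, e, f} are all mutually reachable — one SCC of size 6.
The largest has 6 vertices.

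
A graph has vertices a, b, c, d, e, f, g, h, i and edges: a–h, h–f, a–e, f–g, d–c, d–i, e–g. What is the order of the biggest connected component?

5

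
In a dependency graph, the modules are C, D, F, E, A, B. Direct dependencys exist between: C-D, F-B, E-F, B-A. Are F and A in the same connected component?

From F we can reach A, B, E, F, which includes A.

Yes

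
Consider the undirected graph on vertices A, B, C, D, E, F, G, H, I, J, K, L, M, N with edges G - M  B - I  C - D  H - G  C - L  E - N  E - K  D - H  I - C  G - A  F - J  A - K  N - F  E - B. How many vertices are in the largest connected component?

Starting from A we can reach A, B, C, D, E, F, G, H, I, J, K, L, M, N. That is one component of size 14.
The largest has 14 vertices.

14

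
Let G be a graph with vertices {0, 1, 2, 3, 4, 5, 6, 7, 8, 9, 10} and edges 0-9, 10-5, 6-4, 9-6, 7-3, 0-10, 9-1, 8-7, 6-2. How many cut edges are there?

removing 9-6 disconnects 9 from 6; removing 7-3 disconnects 7 from 3; removing 8-7 disconnects 8 from 7; removing 10-5 disconnects 10 from 5 — these are bridges.
In total 9 edges are bridges.

9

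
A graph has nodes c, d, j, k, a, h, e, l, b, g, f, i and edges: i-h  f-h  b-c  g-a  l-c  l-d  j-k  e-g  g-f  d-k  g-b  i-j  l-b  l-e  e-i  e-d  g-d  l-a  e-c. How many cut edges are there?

The edges on the cycle e-g-f-h-i-e are not bridges since each lies on that cycle.
Every edge lies on some cycle, so there are no bridges.

0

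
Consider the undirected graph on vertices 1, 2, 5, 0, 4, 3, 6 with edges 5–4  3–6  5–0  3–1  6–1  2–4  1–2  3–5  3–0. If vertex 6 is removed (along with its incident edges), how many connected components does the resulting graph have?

1

With 6 gone, the remaining components are: {0, 1, 2, 3, 4, 5}.
That is 1 component.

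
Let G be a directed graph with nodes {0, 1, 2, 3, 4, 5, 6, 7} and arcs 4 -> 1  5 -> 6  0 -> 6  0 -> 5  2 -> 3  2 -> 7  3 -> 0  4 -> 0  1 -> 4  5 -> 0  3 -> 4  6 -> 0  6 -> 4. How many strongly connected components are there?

4

{0, 1, 4, 5, 6} are all mutually reachable — one SCC of size 5.
{2} is an SCC by itself.
{3} is an SCC by itself.
{7} is an SCC by itself.
That gives 4 strongly connected components.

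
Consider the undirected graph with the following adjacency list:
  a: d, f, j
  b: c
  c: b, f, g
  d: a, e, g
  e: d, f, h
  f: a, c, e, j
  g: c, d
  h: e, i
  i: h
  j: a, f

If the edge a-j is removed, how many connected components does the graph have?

1

a and j are still connected via a-f-j, so the component count stays at 1.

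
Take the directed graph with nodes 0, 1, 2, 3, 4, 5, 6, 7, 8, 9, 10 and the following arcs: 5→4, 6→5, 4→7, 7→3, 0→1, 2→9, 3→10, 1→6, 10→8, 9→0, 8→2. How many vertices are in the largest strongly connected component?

{0, 1, 2, 3, 4, 5, 6, 7, 8, 9, 10} are all mutually reachable — one SCC of size 11.
The largest has 11 vertices.

11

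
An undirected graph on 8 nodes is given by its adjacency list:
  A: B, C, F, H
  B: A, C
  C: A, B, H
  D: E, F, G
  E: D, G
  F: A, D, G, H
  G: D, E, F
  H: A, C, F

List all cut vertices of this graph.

F

Removing F increases the component count from 1 to 2, so F is a cut vertex.
By contrast removing C leaves 1 component; it is not a cut vertex. No other vertex is a cut vertex either.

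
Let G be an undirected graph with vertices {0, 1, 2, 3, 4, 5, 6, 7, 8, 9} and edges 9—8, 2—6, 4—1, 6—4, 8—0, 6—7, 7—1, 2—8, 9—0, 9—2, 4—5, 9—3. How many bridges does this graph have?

3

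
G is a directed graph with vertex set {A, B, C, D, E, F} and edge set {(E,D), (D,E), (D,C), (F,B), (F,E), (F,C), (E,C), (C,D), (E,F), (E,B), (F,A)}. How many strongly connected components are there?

{C, D, E, F} are all mutually reachable — one SCC of size 4.
{B} is an SCC by itself.
{A} is an SCC by itself.
That gives 3 strongly connected components.

3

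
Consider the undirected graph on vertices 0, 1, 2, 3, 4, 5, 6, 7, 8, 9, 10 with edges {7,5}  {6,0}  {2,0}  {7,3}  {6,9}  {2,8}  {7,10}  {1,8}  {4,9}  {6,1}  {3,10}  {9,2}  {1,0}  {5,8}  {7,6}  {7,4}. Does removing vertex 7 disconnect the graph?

Deleting 7 raises the number of components from 1 to 2, so 7 is a cut vertex.

Yes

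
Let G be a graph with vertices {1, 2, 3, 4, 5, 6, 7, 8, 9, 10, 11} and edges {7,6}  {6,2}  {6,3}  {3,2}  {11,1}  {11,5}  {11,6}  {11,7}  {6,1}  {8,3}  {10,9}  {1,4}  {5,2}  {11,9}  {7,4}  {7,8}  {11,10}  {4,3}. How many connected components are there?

Starting from 1 we can reach 1, 2, 3, 4, 5, 6, 7, 8, 9, 10, 11. That is one component of size 11.
Total: 1 component.

1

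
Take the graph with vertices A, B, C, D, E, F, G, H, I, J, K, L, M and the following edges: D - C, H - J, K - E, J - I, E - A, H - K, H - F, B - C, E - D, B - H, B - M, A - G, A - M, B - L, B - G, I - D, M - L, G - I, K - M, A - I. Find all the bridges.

The edges on the cycle E-A-G-I-D-E are not bridges since each lies on that cycle.
But removing F - H disconnects F from H — this is a bridge.

F-H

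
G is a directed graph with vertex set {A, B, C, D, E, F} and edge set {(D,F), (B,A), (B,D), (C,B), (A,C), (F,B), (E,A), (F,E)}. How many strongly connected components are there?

{A, B, C, D, E, F} are all mutually reachable — one SCC of size 6.
That gives 1 strongly connected component.

1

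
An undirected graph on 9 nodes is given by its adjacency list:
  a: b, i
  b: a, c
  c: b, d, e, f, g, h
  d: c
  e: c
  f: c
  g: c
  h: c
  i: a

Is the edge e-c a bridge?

Yes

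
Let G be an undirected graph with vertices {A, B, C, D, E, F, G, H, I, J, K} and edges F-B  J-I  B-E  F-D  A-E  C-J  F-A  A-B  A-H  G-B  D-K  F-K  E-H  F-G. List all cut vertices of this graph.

Removing F increases the component count from 2 to 3, so F is a cut vertex.
Removing J increases the component count from 2 to 3, so J is a cut vertex.
By contrast removing G leaves 2 components; it is not a cut vertex. No other vertex is a cut vertex either.

F, J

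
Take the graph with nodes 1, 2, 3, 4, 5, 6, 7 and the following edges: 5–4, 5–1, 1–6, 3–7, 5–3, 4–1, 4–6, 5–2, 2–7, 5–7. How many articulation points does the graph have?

1

Removing 5 increases the component count from 1 to 2, so 5 is a cut vertex.
By contrast removing 2 leaves 1 component; it is not a cut vertex. No other vertex is a cut vertex either.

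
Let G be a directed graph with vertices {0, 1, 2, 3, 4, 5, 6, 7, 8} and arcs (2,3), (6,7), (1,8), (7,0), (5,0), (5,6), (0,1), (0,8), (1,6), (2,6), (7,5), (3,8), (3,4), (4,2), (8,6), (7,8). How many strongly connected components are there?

2

{0, 1, 5, 6, 7, 8} are all mutually reachable — one SCC of size 6.
{2, 3, 4} are all mutually reachable — one SCC of size 3.
That gives 2 strongly connected components.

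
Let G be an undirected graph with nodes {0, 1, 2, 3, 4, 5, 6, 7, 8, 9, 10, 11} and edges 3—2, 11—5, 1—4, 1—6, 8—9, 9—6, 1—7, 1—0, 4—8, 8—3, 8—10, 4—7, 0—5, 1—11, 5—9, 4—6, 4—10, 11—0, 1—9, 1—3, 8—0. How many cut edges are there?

The edges on the cycle 4-8-10-4 are not bridges since each lies on that cycle.
But removing 2—3 disconnects 2 from 3 — this is a bridge.

1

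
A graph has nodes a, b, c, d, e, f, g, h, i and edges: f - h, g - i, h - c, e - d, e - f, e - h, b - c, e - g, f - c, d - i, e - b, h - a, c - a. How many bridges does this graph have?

0

The edges on the cycle e-f-h-e are not bridges since each lies on that cycle.
Every edge lies on some cycle, so there are no bridges.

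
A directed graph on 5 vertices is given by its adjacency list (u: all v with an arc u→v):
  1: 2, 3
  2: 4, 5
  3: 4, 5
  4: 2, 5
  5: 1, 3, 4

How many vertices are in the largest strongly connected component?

5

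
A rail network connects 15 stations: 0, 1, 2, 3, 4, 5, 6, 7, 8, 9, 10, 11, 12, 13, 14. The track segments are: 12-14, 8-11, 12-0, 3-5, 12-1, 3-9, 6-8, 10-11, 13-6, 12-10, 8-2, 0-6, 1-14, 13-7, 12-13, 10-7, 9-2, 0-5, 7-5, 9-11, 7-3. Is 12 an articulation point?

Yes

Deleting 12 raises the number of components from 2 to 3, so 12 is a cut vertex.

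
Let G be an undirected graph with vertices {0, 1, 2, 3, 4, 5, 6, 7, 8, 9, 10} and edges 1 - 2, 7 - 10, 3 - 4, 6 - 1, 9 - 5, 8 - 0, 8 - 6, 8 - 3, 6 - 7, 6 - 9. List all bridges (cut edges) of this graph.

removing 1 - 6 disconnects 1 from 6; removing 9 - 5 disconnects 9 from 5; removing 8 - 0 disconnects 8 from 0; removing 8 - 6 disconnects 8 from 6 — these are bridges.
In total 10 edges are bridges.

0-8, 1-2, 1-6, 10-7, 3-4, 3-8, 5-9, 6-7, 6-8, 6-9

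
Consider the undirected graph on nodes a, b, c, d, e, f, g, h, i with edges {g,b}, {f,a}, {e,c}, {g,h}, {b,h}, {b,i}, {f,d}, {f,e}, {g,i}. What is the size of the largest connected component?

Starting from b we can reach b, g, h, i. That is one component of size 4.
Starting from a we can reach a, c, d, e, f. That is one component of size 5.
The largest has 5 vertices.

5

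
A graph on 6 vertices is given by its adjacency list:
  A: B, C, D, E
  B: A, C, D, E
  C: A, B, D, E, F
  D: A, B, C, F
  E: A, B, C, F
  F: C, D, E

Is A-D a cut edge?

No

After removing A-D, the path A-B-D still connects them, so the edge is not a bridge.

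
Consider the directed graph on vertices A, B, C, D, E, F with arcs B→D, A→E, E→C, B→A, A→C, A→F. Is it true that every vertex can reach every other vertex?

There is no directed path from A to B, so the graph is not strongly connected.

No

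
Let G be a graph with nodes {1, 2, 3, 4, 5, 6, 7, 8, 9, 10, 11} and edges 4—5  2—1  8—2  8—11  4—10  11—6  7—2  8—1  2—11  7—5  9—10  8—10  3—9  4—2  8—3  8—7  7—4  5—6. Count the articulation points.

0

Removing 1, for instance, still leaves 1 component. No single vertex removal increases the component count — the graph has no articulation points.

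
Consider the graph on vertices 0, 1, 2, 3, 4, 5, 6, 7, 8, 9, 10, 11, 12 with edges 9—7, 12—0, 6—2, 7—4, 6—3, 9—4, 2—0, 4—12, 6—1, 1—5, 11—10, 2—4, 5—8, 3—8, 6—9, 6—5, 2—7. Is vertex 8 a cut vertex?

Deleting 8 leaves 2 components (was 2), so 8 is not a cut vertex.

No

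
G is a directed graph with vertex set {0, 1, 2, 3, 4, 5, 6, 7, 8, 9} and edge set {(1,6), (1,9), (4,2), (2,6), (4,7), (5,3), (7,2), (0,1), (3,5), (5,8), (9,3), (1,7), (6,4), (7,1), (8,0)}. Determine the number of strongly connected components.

{0, 1, 2, 3, 4, 5, 6, 7, 8, 9} are all mutually reachable — one SCC of size 10.
That gives 1 strongly connected component.

1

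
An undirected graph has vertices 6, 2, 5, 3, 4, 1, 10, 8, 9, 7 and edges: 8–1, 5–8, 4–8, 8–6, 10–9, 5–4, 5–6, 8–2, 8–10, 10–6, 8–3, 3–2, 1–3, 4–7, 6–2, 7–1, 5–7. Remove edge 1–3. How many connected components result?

1

1 and 3 are still connected via 1-8-3, so the component count stays at 1.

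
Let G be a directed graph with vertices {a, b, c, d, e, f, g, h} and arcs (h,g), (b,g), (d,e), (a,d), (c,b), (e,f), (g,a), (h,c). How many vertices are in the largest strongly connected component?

1

{d} is an SCC by itself.
{a} is an SCC by itself.
{b} is an SCC by itself.
{f} is an SCC by itself.
{h} is an SCC by itself.
(and 3 more singleton SCCs)
The largest has 1 vertex.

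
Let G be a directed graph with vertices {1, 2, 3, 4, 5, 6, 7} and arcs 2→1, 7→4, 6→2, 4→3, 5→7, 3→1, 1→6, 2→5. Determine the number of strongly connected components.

{1, 2, 3, 4, 5, 6, 7} are all mutually reachable — one SCC of size 7.
That gives 1 strongly connected component.

1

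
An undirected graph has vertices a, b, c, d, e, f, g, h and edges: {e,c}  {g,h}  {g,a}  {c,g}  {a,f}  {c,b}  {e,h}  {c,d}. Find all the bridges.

a-f, a-g, b-c, c-d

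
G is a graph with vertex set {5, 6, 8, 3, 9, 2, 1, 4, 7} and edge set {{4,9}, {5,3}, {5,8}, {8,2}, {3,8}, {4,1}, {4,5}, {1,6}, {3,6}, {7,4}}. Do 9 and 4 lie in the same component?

From 9 we can reach 1, 2, 3, 4, 5, 6, 7, 8, 9, which includes 4.

Yes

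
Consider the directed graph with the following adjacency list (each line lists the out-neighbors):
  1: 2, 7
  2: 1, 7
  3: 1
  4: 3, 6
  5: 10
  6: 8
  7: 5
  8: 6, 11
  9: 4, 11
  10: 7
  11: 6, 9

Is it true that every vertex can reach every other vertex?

There is no directed path from 3 to 4, so the graph is not strongly connected.

No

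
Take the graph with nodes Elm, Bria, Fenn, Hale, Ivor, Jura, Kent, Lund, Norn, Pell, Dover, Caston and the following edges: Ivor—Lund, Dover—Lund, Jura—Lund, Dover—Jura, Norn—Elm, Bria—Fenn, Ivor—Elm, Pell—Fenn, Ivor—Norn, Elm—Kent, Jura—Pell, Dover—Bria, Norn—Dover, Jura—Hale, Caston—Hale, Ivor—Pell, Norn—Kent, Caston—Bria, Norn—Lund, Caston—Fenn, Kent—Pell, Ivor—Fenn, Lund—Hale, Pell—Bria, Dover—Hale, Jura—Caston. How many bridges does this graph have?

The edges on the cycle Jura-Caston-Hale-Jura are not bridges since each lies on that cycle.
Every edge lies on some cycle, so there are no bridges.

0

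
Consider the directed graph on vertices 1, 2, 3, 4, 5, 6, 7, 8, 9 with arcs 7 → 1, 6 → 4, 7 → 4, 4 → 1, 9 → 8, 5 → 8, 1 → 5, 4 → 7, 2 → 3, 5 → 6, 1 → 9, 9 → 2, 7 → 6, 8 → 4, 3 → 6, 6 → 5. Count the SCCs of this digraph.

{1, 2, 3, 4, 5, 6, 7, 8, 9} are all mutually reachable — one SCC of size 9.
That gives 1 strongly connected component.

1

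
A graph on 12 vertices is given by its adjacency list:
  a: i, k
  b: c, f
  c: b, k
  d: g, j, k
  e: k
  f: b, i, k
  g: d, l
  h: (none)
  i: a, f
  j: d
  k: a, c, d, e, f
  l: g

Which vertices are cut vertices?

Removing d increases the component count from 2 to 4, so d is a cut vertex.
Removing g increases the component count from 2 to 3, so g is a cut vertex.
Removing k increases the component count from 2 to 4, so k is a cut vertex.
By contrast removing i leaves 2 components; it is not a cut vertex. No other vertex is a cut vertex either.

d, g, k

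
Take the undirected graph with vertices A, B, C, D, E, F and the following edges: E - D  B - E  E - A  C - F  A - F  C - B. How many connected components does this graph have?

Starting from A we can reach A, B, C, D, E, F. That is one component of size 6.
Total: 1 component.

1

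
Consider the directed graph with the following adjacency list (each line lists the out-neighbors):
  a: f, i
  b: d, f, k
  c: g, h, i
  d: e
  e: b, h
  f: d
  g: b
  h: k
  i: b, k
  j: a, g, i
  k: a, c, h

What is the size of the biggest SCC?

{a, b, c, d, e, f, g, h, i, k} are all mutually reachable — one SCC of size 10.
{j} is an SCC by itself.
The largest has 10 vertices.

10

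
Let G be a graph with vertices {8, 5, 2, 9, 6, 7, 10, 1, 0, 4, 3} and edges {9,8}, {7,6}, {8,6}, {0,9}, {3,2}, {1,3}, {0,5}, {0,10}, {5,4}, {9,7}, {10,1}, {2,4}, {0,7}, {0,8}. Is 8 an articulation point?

Deleting 8 leaves 1 component (was 1) (its neighbors 0, 6, 9 remain connected to each other), so 8 is not a cut vertex.

No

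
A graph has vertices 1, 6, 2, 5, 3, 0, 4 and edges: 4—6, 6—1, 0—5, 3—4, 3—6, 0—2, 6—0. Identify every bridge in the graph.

The edges on the cycle 3-4-6-3 are not bridges since each lies on that cycle.
But removing 6—1 disconnects 6 from 1; removing 0—2 disconnects 0 from 2; removing 6—0 disconnects 6 from 0; removing 0—5 disconnects 0 from 5 — these are bridges.

0-2, 0-5, 0-6, 1-6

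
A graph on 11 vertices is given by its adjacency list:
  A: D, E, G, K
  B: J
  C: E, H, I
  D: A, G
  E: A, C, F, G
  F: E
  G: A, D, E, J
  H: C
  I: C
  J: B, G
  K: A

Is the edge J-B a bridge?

Yes

Removing J-B leaves no path between J and B: the component count goes from 1 to 2. So it is a bridge.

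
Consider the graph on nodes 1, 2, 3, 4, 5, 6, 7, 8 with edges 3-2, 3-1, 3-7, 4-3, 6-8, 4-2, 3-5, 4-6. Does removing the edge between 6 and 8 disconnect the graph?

Removing 6-8 leaves no path between 6 and 8: the component count goes from 1 to 2. So it is a bridge.

Yes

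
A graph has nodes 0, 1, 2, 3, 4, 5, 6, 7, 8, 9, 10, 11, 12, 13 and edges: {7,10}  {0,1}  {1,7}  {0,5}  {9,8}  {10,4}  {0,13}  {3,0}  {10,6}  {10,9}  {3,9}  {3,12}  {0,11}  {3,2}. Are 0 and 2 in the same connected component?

From 0 we can reach 0, 1, 2, 3, 4, 5, 6, 7, 8, 9, 10, 11, 12, 13, which includes 2.

Yes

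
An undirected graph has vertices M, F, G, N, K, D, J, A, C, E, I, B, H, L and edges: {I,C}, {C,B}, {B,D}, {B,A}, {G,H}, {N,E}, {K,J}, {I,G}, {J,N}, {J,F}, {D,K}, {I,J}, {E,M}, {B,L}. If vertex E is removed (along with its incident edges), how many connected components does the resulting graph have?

With E gone, the remaining components are: {M}; {A, B, C, D, F, G, H, I, J, K, L, N}.
That is 2 components.

2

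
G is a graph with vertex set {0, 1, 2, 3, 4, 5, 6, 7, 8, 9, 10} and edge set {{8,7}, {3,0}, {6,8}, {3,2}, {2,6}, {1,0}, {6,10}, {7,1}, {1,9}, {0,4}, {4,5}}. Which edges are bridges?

0-4, 1-9, 10-6, 4-5

The edges on the cycle 3-2-6-8-7-1-0-3 are not bridges since each lies on that cycle.
But removing 9–1 disconnects 9 from 1; removing 4–0 disconnects 4 from 0; removing 6–10 disconnects 6 from 10; removing 4–5 disconnects 4 from 5 — these are bridges.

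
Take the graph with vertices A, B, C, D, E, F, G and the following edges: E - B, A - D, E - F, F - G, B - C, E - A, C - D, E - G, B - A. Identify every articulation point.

Removing E increases the component count from 1 to 2, so E is a cut vertex.
By contrast removing F leaves 1 component; it is not a cut vertex. No other vertex is a cut vertex either.

E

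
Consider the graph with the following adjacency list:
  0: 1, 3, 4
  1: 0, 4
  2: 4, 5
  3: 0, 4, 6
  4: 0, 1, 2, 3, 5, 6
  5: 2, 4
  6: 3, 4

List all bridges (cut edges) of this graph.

none

The edges on the cycle 4-2-5-4 are not bridges since each lies on that cycle.
Every edge lies on some cycle, so there are no bridges.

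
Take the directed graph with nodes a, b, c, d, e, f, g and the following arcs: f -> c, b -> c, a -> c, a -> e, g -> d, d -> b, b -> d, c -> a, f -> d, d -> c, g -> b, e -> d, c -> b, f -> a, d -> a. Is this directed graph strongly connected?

No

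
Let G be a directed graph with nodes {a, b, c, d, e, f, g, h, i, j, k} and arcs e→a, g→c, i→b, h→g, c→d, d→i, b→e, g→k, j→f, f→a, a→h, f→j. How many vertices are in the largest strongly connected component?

{a, b, c, d, e, g, h, i} are all mutually reachable — one SCC of size 8.
{f, j} are all mutually reachable — one SCC of size 2.
{k} is an SCC by itself.
The largest has 8 vertices.

8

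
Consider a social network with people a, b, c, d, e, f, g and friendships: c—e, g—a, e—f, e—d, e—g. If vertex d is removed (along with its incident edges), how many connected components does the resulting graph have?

2

With d gone, the remaining components are: {b}; {a, c, e, f, g}.
That is 2 components.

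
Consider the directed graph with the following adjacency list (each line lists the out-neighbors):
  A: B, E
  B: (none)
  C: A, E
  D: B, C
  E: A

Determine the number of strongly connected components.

4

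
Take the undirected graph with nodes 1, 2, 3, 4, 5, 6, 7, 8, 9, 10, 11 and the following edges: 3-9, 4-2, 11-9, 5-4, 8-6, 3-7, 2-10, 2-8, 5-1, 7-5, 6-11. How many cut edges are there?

2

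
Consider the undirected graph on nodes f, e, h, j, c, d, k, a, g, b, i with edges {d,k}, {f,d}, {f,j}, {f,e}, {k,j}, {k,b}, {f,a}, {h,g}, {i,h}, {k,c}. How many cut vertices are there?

3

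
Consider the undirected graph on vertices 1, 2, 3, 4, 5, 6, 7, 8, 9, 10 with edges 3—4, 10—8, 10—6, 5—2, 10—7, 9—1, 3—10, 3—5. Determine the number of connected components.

Starting from 1 we can reach 1, 9. That is one component of size 2.
Starting from 2 we can reach 2, 3, 4, 5, 6, 7, 8, 10. That is one component of size 8.
Total: 2 components.

2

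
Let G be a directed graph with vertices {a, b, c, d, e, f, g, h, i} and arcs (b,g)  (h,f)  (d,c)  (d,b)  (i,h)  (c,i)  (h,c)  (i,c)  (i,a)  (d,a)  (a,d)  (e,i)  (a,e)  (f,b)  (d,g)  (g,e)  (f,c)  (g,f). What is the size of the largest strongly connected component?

{a, b, c, d, e, f, g, h, i} are all mutually reachable — one SCC of size 9.
The largest has 9 vertices.

9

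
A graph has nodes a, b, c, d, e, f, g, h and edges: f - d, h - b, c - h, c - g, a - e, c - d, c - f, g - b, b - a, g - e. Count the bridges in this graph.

0

The edges on the cycle c-f-d-c are not bridges since each lies on that cycle.
Every edge lies on some cycle, so there are no bridges.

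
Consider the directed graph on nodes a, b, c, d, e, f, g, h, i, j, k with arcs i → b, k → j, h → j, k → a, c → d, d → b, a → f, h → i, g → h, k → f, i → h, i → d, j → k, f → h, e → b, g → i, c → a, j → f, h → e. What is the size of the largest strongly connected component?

6

{a, f, h, i, j, k} are all mutually reachable — one SCC of size 6.
{e} is an SCC by itself.
{c} is an SCC by itself.
{b} is an SCC by itself.
{d} is an SCC by itself.
(and 1 more singleton SCC)
The largest has 6 vertices.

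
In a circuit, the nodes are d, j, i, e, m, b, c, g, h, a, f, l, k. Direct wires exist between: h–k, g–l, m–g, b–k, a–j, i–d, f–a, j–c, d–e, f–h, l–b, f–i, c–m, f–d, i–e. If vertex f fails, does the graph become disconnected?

Deleting f raises the number of components from 1 to 2, so f is a cut vertex.

Yes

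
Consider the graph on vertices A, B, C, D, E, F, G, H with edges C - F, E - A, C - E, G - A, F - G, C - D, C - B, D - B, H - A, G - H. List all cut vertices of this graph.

Removing C increases the component count from 1 to 2, so C is a cut vertex.
By contrast removing D leaves 1 component; it is not a cut vertex. No other vertex is a cut vertex either.

C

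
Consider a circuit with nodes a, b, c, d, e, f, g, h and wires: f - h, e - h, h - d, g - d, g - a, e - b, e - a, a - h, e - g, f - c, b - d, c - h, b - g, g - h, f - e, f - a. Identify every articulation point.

Removing h, for instance, still leaves 1 component. No single vertex removal increases the component count — the graph has no articulation points.

none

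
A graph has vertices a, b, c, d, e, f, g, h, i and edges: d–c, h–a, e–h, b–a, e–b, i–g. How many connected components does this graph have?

4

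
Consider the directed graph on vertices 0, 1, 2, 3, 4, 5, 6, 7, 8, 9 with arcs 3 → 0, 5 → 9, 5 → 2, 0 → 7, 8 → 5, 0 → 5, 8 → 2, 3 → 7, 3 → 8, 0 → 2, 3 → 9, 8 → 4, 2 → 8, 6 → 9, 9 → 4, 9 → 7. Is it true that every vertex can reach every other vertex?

No

There is no directed path from 2 to 0, so the graph is not strongly connected.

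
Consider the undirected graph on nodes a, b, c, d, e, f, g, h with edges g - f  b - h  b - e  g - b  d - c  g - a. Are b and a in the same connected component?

Yes

From b we can reach a, b, e, f, g, h, which includes a.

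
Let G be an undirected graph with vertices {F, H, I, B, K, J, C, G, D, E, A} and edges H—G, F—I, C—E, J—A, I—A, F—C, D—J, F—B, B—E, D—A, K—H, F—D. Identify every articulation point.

Removing F increases the component count from 2 to 3, so F is a cut vertex.
Removing H increases the component count from 2 to 3, so H is a cut vertex.
By contrast removing B leaves 2 components; it is not a cut vertex. No other vertex is a cut vertex either.

F, H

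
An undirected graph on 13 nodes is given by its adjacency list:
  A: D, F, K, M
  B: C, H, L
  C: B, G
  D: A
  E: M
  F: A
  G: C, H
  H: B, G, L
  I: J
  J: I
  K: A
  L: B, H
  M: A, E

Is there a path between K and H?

No

The component containing K is {A, D, E, F, K, M}, and H is not in it.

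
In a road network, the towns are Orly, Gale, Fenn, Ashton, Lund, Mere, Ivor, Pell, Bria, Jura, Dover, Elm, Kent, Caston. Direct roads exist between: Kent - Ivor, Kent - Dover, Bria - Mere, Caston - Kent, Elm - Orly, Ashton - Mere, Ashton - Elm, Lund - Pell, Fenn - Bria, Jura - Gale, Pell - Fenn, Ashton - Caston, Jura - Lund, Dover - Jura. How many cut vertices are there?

4

Removing Elm increases the component count from 1 to 2, so Elm is a cut vertex.
Removing Jura increases the component count from 1 to 2, so Jura is a cut vertex.
Removing Kent increases the component count from 1 to 2, so Kent is a cut vertex.
Likewise Ashton is a cut vertex.
By contrast removing Mere leaves 1 component; it is not a cut vertex. No other vertex is a cut vertex either.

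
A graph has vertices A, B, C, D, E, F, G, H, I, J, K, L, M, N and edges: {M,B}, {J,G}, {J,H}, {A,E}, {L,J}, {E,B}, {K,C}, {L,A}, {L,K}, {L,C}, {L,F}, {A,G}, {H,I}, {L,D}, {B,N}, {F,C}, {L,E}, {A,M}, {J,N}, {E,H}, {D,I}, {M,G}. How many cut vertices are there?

Removing L increases the component count from 1 to 2, so L is a cut vertex.
By contrast removing C leaves 1 component; it is not a cut vertex. No other vertex is a cut vertex either.

1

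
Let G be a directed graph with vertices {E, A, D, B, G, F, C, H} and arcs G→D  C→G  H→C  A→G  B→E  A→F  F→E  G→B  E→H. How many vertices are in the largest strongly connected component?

5

{B, C, E, G, H} are all mutually reachable — one SCC of size 5.
{F} is an SCC by itself.
{D} is an SCC by itself.
{A} is an SCC by itself.
The largest has 5 vertices.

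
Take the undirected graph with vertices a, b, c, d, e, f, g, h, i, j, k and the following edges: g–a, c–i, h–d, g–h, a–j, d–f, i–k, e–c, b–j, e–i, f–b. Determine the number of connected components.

Starting from c we can reach c, e, i, k. That is one component of size 4.
Starting from a we can reach a, b, d, f, g, h, j. That is one component of size 7.
Total: 2 components.

2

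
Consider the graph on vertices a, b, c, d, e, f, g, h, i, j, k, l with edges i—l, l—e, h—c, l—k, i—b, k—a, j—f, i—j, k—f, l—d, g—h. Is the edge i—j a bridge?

After removing i—j, the path i-l-k-f-j still connects them, so the edge is not a bridge.

No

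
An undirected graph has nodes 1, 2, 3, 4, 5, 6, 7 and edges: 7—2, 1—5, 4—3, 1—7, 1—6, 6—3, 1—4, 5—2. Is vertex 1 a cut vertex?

Deleting 1 raises the number of components from 1 to 2, so 1 is a cut vertex.

Yes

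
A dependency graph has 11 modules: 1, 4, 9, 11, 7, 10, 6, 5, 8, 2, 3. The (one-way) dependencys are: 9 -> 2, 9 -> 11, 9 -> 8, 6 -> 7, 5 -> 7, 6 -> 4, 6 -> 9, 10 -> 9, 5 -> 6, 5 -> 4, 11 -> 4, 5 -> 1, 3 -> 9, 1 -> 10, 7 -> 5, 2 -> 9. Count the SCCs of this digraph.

{5, 6, 7} are all mutually reachable — one SCC of size 3.
{2, 9} are all mutually reachable — one SCC of size 2.
{3} is an SCC by itself.
{1} is an SCC by itself.
{11} is an SCC by itself.
(and 3 more singleton SCCs)
That gives 8 strongly connected components.

8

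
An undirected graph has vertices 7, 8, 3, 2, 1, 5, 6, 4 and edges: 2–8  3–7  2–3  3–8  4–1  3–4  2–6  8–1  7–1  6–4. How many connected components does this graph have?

5 is isolated — a component by itself.
Starting from 1 we can reach 1, 2, 3, 4, 6, 7, 8. That is one component of size 7.
Total: 2 components.

2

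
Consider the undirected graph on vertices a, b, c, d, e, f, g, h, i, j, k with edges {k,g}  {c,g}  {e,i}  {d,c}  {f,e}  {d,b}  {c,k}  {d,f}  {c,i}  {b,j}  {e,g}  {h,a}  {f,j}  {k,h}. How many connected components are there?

Starting from a we can reach a, b, c, d, e, f, g, h, i, j, k. That is one component of size 11.
Total: 1 component.

1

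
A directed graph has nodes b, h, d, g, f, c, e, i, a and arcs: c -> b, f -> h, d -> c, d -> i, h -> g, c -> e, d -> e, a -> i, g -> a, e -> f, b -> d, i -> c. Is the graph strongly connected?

From a we can reach every vertex (a, b, c, d, e, f, g, h, i), and every vertex can reach a (a, b, c, d, e, f, g, h, i). So the whole graph is one strongly connected component.

Yes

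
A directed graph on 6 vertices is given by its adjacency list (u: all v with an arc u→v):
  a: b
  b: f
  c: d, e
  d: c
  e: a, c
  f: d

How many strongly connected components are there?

{a, b, c, d, e, f} are all mutually reachable — one SCC of size 6.
That gives 1 strongly connected component.

1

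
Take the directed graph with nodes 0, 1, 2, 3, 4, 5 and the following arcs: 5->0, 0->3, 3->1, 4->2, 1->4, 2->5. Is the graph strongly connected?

Yes

From 5 we can reach every vertex (0, 1, 2, 3, 4, 5), and every vertex can reach 5 (0, 1, 2, 3, 4, 5). So the whole graph is one strongly connected component.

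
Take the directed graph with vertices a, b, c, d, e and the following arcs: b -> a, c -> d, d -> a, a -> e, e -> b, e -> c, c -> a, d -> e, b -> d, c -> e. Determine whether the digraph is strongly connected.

From e we can reach every vertex (a, b, c, d, e), and every vertex can reach e (a, b, c, d, e). So the whole graph is one strongly connected component.

Yes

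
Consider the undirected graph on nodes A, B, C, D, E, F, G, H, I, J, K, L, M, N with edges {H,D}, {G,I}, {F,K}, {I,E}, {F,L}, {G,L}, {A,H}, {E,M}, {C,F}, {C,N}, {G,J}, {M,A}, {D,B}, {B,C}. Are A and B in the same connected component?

From A we can reach A, B, C, D, E, F, G, H, I, J, K, L, M, N, which includes B.

Yes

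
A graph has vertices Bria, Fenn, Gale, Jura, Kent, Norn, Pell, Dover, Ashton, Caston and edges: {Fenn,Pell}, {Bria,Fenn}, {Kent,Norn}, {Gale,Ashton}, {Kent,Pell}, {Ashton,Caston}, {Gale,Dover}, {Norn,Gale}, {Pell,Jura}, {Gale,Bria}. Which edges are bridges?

Ashton-Caston, Ashton-Gale, Dover-Gale, Jura-Pell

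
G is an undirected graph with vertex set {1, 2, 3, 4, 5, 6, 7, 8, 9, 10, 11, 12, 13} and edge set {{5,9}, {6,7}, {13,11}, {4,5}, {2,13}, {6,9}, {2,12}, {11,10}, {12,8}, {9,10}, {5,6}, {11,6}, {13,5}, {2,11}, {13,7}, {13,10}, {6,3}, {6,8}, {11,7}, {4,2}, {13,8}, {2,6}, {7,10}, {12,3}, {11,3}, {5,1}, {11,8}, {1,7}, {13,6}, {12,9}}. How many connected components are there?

Starting from 1 we can reach 1, 2, 3, 4, 5, 6, 7, 8, 9, 10, 11, 12, 13. That is one component of size 13.
Total: 1 component.

1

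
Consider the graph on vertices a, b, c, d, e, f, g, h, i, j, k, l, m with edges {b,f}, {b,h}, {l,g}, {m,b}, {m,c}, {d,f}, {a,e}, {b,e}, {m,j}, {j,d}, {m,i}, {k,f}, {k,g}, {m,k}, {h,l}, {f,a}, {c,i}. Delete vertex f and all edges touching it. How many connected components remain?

With f gone, the remaining components are: {a, b, c, d, e, g, h, i, j, k, l, m}.
That is 1 component.

1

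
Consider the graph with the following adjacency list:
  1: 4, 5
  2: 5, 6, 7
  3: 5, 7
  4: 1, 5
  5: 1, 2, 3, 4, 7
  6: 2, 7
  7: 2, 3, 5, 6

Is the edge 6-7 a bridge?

After removing 6-7, the path 6-2-7 still connects them, so the edge is not a bridge.

No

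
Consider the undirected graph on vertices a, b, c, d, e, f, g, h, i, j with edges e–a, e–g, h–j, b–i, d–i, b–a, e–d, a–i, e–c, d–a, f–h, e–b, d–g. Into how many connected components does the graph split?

Starting from f we can reach f, h, j. That is one component of size 3.
Starting from a we can reach a, b, c, d, e, g, i. That is one component of size 7.
Total: 2 components.

2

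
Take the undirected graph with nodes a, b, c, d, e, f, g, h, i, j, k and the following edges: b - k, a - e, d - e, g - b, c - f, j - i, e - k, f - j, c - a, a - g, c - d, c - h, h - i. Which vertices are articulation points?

c

Removing c increases the component count from 1 to 2, so c is a cut vertex.
By contrast removing j leaves 1 component; it is not a cut vertex. No other vertex is a cut vertex either.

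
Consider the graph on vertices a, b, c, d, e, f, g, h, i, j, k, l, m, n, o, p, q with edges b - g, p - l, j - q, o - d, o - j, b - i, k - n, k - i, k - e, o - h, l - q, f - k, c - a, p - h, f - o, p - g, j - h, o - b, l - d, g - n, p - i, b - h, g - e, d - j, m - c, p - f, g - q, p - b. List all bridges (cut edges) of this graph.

a-c, c-m

The edges on the cycle f-k-n-g-b-o-f are not bridges since each lies on that cycle.
But removing m - c disconnects m from c; removing a - c disconnects a from c — these are bridges.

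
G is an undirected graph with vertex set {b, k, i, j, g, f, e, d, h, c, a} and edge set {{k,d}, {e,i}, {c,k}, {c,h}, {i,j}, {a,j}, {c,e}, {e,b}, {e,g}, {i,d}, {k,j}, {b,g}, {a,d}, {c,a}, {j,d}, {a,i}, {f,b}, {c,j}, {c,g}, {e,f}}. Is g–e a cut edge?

No

After removing g–e, the path g-c-e still connects them, so the edge is not a bridge.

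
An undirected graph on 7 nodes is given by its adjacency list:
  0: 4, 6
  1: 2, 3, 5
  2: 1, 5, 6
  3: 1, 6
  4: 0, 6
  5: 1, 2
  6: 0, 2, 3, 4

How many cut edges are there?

The edges on the cycle 6-0-4-6 are not bridges since each lies on that cycle.
Every edge lies on some cycle, so there are no bridges.

0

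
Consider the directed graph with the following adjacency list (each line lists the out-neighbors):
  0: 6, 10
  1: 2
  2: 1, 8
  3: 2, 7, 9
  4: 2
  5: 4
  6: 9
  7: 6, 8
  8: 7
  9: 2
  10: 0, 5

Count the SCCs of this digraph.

{1, 2, 6, 7, 8, 9} are all mutually reachable — one SCC of size 6.
{0, 10} are all mutually reachable — one SCC of size 2.
{3} is an SCC by itself.
{5} is an SCC by itself.
{4} is an SCC by itself.
That gives 5 strongly connected components.

5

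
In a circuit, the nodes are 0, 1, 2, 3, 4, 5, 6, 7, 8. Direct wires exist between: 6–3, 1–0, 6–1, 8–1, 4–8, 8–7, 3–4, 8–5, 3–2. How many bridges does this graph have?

4

The edges on the cycle 6-3-4-8-1-6 are not bridges since each lies on that cycle.
But removing 2–3 disconnects 2 from 3; removing 1–0 disconnects 1 from 0; removing 8–5 disconnects 8 from 5; removing 8–7 disconnects 8 from 7 — these are bridges.
That makes 4 bridges.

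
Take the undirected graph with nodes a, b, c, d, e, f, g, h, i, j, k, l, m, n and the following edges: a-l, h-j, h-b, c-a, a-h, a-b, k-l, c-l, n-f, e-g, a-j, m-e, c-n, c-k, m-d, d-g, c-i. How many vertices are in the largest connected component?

Starting from d we can reach d, e, g, m. That is one component of size 4.
Starting from a we can reach a, b, c, f, h, i, j, k, l, n. That is one component of size 10.
The largest has 10 vertices.

10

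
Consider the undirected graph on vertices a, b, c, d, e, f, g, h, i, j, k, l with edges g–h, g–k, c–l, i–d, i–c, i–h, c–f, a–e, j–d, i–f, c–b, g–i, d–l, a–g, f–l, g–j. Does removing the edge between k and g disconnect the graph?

Yes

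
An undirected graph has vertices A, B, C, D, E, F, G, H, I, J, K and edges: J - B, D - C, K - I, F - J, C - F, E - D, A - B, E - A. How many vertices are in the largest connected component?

G is isolated — a component by itself.
H is isolated — a component by itself.
Starting from I we can reach I, K. That is one component of size 2.
Starting from A we can reach A, B, C, D, E, F, J. That is one component of size 7.
The largest has 7 vertices.

7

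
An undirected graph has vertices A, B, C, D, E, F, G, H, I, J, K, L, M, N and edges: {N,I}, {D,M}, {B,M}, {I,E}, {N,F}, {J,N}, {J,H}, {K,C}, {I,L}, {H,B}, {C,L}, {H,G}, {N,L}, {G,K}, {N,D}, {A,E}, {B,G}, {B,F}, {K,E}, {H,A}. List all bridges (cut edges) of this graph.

none

The edges on the cycle J-H-B-F-N-J are not bridges since each lies on that cycle.
Every edge lies on some cycle, so there are no bridges.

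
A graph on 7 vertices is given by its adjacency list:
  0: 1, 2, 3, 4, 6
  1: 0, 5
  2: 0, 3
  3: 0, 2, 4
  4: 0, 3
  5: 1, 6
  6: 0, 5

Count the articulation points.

1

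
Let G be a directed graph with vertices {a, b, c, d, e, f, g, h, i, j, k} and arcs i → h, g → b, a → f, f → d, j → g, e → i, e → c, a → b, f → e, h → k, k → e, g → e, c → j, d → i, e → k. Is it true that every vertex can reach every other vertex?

No

There is no directed path from b to i, so the graph is not strongly connected.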